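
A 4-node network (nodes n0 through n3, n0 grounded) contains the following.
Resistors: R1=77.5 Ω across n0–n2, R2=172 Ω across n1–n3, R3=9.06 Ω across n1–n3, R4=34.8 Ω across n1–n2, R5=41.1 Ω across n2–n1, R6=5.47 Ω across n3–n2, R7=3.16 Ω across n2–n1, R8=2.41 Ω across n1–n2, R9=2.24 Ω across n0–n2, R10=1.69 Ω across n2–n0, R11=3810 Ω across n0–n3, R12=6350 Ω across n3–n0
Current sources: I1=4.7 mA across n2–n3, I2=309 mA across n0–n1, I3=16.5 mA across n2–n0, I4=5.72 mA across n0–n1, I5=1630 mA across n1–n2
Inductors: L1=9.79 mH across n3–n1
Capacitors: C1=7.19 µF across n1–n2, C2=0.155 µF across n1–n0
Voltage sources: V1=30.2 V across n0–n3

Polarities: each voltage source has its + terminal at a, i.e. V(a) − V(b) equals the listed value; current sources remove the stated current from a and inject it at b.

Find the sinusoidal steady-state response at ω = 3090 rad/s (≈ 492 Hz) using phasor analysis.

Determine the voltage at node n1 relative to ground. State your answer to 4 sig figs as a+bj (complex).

-10.70+1.195j V

Element admittances at ω=3090 rad/s:
  Y(R1) = 0.01290+0.000j S between n0,n2
  Y(R2) = 0.005814+0.000j S between n1,n3
  I1: injects 0.0047 A into n3 (from n2)
  Y(R3) = 0.1104+0.000j S between n1,n3
  I2: injects 0.309 A into n1 (from n0)
  Y(L1) = 0.000-0.03306j S between n3,n1
  I3: injects 0.0165 A into n0 (from n2)
  Y(R4) = 0.02874+0.000j S between n1,n2
  Y(R5) = 0.02433+0.000j S between n2,n1
  Y(R6) = 0.1828+0.000j S between n3,n2
  I4: injects 0.00572 A into n1 (from n0)
  Y(C1) = 0.000+0.02222j S between n1,n2
  Y(R7) = 0.3165+0.000j S between n2,n1
  Y(R8) = 0.4149+0.000j S between n1,n2
  I5: injects 1.63 A into n2 (from n1)
  Y(C2) = 0.000+0.0004790j S between n1,n0
  Y(R9) = 0.4464+0.000j S between n0,n2
  Y(R10) = 0.5917+0.000j S between n2,n0
  Y(R11) = 0.0002625+0.000j S between n0,n3
  Y(R12) = 0.0001575+0.000j S between n3,n0
  V1: constraint V(n0)−V(n3) = 30.2
Assemble and solve the 4×4 MNA system:
  V(n1)=-10.70+1.195j  V(n2)=-6.105+0.4141j  V(n3)=-30.20+0.000j
  i(V1)=-6.728+0.4301j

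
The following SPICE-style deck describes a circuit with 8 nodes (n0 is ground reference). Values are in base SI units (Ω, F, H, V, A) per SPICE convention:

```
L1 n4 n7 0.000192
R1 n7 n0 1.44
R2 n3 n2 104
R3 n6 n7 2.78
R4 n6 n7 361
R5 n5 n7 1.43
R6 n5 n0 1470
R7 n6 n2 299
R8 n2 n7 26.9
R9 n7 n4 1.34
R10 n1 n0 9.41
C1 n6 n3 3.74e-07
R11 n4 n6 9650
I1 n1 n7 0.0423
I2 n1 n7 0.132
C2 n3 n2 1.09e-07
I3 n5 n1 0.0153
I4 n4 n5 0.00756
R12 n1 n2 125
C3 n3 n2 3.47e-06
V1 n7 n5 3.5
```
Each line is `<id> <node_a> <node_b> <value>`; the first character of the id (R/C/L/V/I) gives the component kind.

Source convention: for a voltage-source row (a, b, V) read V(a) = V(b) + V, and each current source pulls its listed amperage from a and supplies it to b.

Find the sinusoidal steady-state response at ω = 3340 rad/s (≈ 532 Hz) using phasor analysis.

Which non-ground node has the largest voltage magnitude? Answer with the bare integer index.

5

MNA unknowns: 7 node voltages V₁..V_7 plus 1 source current (V1)
L1: Y=0.000-1.559j on G[4,7]
R1: Y=0.6944+0.000j on G[7,0]
R2: Y=0.009615+0.000j on G[3,2]
R3: Y=0.3597+0.000j on G[6,7]
R4: Y=0.002770+0.000j on G[6,7]
R5: Y=0.6993+0.000j on G[5,7]
R6: Y=0.0006803+0.000j on G[5,0]
R7: Y=0.003344+0.000j on G[6,2]
R8: Y=0.03717+0.000j on G[2,7]
R9: Y=0.7463+0.000j on G[7,4]
R10: Y=0.1063+0.000j on G[1,0]
C1: Y=0.000+0.001249j on G[6,3]
R11: Y=0.0001036+0.000j on G[4,6]
I1: z[1]−=0.0423, z[7]+=0.0423
I2: z[1]−=0.132, z[7]+=0.132
C2: Y=0.000+0.0003641j on G[3,2]
I3: z[5]−=0.0153, z[1]+=0.0153
I4: z[4]−=0.00756, z[5]+=0.00756
R12: Y=0.008000+0.000j on G[1,2]
C3: Y=0.000+0.01159j on G[3,2]
V1: row V7−V5=3.5, i_V1 at 7,5
solve → V1=-1.395+0.0004414j, V2=-0.04874+0.006305j, V3=-0.03216+0.01770j, V4=0.2148-0.004012j, V5=-3.283-6.748e-05j, V6=0.2142-0.0008513j, V7=0.2167-6.748e-05j
aux → i_V1=-2.442-4.590e-08j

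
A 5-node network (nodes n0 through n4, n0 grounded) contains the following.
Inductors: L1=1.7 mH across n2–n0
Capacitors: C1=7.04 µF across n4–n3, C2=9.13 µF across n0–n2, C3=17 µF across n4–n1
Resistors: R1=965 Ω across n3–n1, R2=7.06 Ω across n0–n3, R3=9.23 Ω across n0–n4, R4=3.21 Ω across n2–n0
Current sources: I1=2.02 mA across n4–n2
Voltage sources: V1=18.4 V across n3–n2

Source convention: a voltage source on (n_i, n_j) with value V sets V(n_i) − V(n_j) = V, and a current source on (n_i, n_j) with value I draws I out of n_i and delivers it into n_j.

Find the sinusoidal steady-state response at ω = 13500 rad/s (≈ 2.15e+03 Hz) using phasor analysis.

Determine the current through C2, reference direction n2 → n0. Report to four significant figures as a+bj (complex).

MNA unknowns: 4 node voltages V₁..V_4 plus 1 source current (V1)
L1: Y=0.000-0.04357j on G[2,0]
C1: Y=0.000+0.09504j on G[4,3]
R1: Y=0.001036+0.000j on G[3,1]
R2: Y=0.1416+0.000j on G[0,3]
C2: Y=0.000+0.1233j on G[0,2]
R3: Y=0.1083+0.000j on G[0,4]
I1: z[4]−=0.00202, z[2]+=0.00202
R4: Y=0.3115+0.000j on G[2,0]
C3: Y=0.000+0.2295j on G[4,1]
V1: row V3−V2=18.4, i_V1 at 3,2
solve → V1=4.995+5.539j, V2=-6.970-0.1058j, V3=11.43-0.1058j, V4=5.021+5.569j
aux → i_V1=-2.165-0.5883j

0.01303-0.8591j A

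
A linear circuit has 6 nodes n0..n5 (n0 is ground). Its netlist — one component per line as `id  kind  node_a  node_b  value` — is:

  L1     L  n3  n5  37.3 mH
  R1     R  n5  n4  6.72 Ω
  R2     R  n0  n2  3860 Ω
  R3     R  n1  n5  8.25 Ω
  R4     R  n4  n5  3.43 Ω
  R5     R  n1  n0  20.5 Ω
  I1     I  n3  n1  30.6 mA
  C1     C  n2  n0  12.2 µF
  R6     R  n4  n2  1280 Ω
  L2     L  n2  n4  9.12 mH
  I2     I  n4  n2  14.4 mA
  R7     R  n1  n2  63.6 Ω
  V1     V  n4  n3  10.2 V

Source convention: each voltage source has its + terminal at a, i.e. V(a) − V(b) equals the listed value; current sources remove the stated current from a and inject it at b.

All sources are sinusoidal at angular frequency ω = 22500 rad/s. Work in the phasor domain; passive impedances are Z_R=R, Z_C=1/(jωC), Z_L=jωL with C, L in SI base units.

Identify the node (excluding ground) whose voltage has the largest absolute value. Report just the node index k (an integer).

Apply KCL at each of the 5 non-ground nodes and solve the resulting linear system.
Node n1: branches {R3, R5, I1, R7} → V_1 = -0.2060-0.05927j
Node n2: branches {R2, C1, R6, L2, I2, R7} → V_2 = 0.01057-0.03660j
Node n3: branches {L1, I1, V1} → V_3 = -10.87-0.1213j
Node n4: branches {R1, R4, R6, L2, I2, V1} → V_4 = -0.6694-0.1213j
Node n5: branches {L1, R1, R3, R4} → V_5 = -0.5695-0.08607j
Source currents: i(V1)=0.03056+0.01227j

3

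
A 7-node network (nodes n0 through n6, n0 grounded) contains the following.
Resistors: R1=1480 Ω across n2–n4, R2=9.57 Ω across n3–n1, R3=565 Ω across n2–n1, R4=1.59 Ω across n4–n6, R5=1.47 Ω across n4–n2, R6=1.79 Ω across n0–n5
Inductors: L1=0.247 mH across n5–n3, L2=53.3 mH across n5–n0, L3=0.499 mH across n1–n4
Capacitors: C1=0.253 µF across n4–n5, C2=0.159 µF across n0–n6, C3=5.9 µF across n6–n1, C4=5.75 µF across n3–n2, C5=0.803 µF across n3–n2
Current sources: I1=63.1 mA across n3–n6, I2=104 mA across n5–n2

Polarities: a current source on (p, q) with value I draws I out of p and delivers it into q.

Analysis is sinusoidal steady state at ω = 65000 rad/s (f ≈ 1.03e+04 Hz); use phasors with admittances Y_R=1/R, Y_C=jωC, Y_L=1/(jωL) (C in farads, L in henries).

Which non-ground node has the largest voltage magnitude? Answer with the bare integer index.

MNA unknowns: 6 node voltages V₁..V_6
R1: Y=0.0006757+0.000j on G[2,4]
L1: Y=0.000-0.06229j on G[5,3]
R2: Y=0.1045+0.000j on G[3,1]
C1: Y=0.000+0.01645j on G[4,5]
R3: Y=0.001770+0.000j on G[2,1]
C2: Y=0.000+0.01034j on G[0,6]
C3: Y=0.000+0.3835j on G[6,1]
I1: z[3]−=0.0631, z[6]+=0.0631
R4: Y=0.6289+0.000j on G[4,6]
C4: Y=0.000+0.3738j on G[3,2]
R5: Y=0.6803+0.000j on G[4,2]
L2: Y=0.000-0.0002886j on G[5,0]
R6: Y=0.5587+0.000j on G[0,5]
C5: Y=0.000+0.05219j on G[3,2]
L3: Y=0.000-0.03083j on G[1,4]
I2: z[5]−=0.104, z[2]+=0.104
solve → V1=0.5360+2.338j, V2=0.2475+2.162j, V3=0.2041+2.612j, V4=0.3755+2.189j, V5=0.04134-0.008290j, V6=0.4493+2.235j

3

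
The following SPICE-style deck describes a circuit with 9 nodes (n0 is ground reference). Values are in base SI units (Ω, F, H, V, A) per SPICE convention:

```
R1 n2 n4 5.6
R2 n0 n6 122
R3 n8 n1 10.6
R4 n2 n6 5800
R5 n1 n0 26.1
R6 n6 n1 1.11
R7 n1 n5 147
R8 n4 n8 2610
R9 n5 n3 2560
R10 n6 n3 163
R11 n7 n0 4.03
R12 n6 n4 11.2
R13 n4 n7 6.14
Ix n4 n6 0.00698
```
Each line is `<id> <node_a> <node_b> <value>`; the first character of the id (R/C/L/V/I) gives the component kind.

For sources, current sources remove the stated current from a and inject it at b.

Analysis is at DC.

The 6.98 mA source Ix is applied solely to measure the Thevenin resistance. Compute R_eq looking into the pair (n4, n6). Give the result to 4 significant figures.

Apply KCL at each of the 8 non-ground nodes and solve the resulting linear system.
Node n1: branches {R3, R5, R6, R7} → V_1 = 0.03806
Node n2: branches {R1, R4} → V_2 = -0.01809
Node n3: branches {R9, R10} → V_3 = 0.03961
Node n4: branches {R1, R8, R12, R13, Ix} → V_4 = -0.01814
Node n5: branches {R7, R9} → V_5 = 0.03815
Node n6: branches {R2, R4, R6, R10, R12, Ix} → V_6 = 0.03970
Node n7: branches {R11, R13} → V_7 = -0.007189
Node n8: branches {R3, R8} → V_8 = 0.03784

R_eq = 8.287 Ω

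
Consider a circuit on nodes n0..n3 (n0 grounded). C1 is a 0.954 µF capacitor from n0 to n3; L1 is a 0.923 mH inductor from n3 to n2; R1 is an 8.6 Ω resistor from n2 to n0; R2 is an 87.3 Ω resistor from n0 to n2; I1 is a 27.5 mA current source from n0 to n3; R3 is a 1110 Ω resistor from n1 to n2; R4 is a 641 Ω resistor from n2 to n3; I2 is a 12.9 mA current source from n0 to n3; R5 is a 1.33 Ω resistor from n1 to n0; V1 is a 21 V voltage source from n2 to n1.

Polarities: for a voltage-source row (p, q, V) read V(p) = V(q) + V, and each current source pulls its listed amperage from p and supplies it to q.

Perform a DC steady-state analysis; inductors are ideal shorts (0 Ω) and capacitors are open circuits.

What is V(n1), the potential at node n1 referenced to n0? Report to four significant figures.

MNA unknowns: 3 node voltages V₁..V_3 plus 2 source currents (L1, V1)
C1: Y=0.000 on G[0,3]
L1: row V3−V2=0, i_L1 at 3,2
R1: Y=0.1163 on G[2,0]
R2: Y=0.01145 on G[0,2]
I1: z[0]−=0.0275, z[3]+=0.0275
R3: Y=0.0009009 on G[1,2]
R4: Y=0.001560 on G[2,3]
I2: z[0]−=0.0129, z[3]+=0.0129
R5: Y=0.7519 on G[1,0]
V1: row V2−V1=21, i_V1 at 2,1
solve → V1=-3.004, V2=18.00, V3=18.00
aux → i_L1=0.04040, i_V1=-2.277

-3.004 V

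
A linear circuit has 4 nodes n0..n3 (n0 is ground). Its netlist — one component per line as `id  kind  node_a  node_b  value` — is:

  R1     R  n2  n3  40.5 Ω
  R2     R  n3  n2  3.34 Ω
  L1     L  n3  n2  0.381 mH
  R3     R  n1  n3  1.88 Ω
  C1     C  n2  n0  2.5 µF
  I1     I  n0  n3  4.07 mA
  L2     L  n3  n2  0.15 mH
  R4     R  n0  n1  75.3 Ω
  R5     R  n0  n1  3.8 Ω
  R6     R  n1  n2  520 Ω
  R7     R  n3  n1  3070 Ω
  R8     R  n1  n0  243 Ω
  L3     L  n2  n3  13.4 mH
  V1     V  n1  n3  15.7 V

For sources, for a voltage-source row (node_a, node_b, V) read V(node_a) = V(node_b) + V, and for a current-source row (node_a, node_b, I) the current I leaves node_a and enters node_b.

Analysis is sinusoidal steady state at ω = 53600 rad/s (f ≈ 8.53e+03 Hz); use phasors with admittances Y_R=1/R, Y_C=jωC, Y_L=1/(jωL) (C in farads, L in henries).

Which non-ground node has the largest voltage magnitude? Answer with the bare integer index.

2

Apply KCL at each of the 3 non-ground nodes and solve the resulting linear system.
Node n1: branches {R3, R4, R5, R6, R7, R8, V1} → V_1 = 4.521+4.664j
Node n2: branches {R1, R2, L1, C1, L2, R6, L3} → V_2 = -9.765+9.436j
Node n3: branches {R1, R2, L1, R3, I1, L2, R7, L3, V1} → V_3 = -11.18+4.664j
Source currents: i(V1)=-9.652-1.299j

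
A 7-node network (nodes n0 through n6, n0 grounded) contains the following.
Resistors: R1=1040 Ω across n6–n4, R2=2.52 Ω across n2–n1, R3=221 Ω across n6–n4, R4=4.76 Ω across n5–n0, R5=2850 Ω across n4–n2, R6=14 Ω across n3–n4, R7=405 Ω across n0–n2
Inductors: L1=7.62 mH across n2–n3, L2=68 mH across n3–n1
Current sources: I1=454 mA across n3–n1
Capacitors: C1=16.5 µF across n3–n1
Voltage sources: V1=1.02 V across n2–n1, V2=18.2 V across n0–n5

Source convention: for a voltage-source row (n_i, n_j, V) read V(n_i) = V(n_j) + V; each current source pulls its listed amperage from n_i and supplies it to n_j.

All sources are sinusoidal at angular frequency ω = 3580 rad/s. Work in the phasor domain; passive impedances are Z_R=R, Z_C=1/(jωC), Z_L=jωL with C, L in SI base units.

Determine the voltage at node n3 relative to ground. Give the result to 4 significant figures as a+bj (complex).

Element admittances at ω=3580 rad/s:
  Y(R1) = 0.0009615+0.000j S between n6,n4
  Y(R2) = 0.3968+0.000j S between n2,n1
  Y(L1) = 0.000-0.03666j S between n2,n3
  Y(L2) = 0.000-0.004108j S between n3,n1
  Y(R3) = 0.004525+0.000j S between n6,n4
  Y(R4) = 0.2101+0.000j S between n5,n0
  I1: injects 0.454 A into n1 (from n3)
  Y(R5) = 0.0003509+0.000j S between n4,n2
  Y(C1) = 0.000+0.05907j S between n3,n1
  Y(R6) = 0.07143+0.000j S between n3,n4
  Y(R7) = 0.002469+0.000j S between n0,n2
  V1: constraint V(n2)−V(n1) = 1.02
  V2: constraint V(n0)−V(n5) = 18.2
Assemble and solve the 8×8 MNA system:
  V(n1)=-1.020+0.000j  V(n2)=0.000+0.000j  V(n3)=-3.534+24.73j  V(n4)=-3.517+24.61j  V(n5)=-18.20+0.000j  V(n6)=-3.517+24.61j
  i(V1)=0.5007+0.1382j  i(V2)=-3.824+0.000j

-3.534+24.73j V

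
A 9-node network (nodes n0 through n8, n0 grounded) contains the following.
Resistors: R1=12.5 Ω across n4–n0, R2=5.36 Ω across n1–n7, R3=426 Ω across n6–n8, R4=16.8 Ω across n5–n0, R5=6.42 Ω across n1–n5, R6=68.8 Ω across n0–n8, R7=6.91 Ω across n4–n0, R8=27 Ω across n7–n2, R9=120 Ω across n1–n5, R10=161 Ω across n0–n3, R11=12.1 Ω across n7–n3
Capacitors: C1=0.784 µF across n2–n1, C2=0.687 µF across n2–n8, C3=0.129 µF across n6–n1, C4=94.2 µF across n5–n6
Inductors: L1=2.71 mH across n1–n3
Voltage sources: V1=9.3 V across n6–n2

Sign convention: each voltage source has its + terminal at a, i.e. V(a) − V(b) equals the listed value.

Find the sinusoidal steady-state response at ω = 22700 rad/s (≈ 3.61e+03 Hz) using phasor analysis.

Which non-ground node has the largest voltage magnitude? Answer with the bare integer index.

2

Element admittances at ω=22700 rad/s:
  Y(R1) = 0.08000+0.000j S between n4,n0
  Y(R2) = 0.1866+0.000j S between n1,n7
  Y(C1) = 0.000+0.01780j S between n2,n1
  Y(R3) = 0.002347+0.000j S between n6,n8
  Y(C2) = 0.000+0.01559j S between n2,n8
  Y(R4) = 0.05952+0.000j S between n5,n0
  Y(R5) = 0.1558+0.000j S between n1,n5
  Y(C3) = 0.000+0.002928j S between n6,n1
  Y(R6) = 0.01453+0.000j S between n0,n8
  Y(R7) = 0.1447+0.000j S between n4,n0
  Y(R8) = 0.03704+0.000j S between n7,n2
  Y(C4) = 0.000+2.138j S between n5,n6
  Y(L1) = 0.000-0.01626j S between n1,n3
  Y(R9) = 0.008333+0.000j S between n1,n5
  Y(R10) = 0.006211+0.000j S between n0,n3
  Y(R11) = 0.08264+0.000j S between n7,n3
  V1: constraint V(n6)−V(n2) = 9.3
Assemble and solve the 9×9 MNA system:
  V(n1)=-0.3646+0.2144j  V(n2)=-8.102+0.7606j  V(n3)=-1.443+0.01294j  V(n4)=0.000+0.000j  V(n5)=1.119+0.9056j  V(n6)=1.198+0.7606j  V(n7)=-1.591+0.2261j  V(n8)=-3.967-3.714j
  i(V1)=-0.3207-0.1824j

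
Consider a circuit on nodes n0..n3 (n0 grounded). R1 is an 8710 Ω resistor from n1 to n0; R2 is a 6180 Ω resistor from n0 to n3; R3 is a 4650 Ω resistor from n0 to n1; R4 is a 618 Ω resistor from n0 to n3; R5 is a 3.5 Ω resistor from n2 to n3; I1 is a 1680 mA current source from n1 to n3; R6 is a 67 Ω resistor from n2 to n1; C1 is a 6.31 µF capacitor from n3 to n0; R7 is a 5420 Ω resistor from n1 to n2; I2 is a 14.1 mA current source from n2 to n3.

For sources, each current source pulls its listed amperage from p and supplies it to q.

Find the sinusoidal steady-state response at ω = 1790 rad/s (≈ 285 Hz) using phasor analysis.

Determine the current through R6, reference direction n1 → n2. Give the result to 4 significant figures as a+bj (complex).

-1.622+0.001029j A

MNA unknowns: 3 node voltages V₁..V_3
R1: Y=0.0001148+0.000j on G[1,0]
R2: Y=0.0001618+0.000j on G[0,3]
R3: Y=0.0002151+0.000j on G[0,1]
R4: Y=0.001618+0.000j on G[0,3]
R5: Y=0.2857+0.000j on G[2,3]
I1: z[1]−=1.68, z[3]+=1.68
R6: Y=0.01493+0.000j on G[2,1]
C1: Y=0.000+0.01129j on G[3,0]
R7: Y=0.0001845+0.000j on G[1,2]
I2: z[2]−=0.0141, z[3]+=0.0141
solve → V1=-113.9-3.159j, V2=-5.196-3.228j, V3=0.6015-3.231j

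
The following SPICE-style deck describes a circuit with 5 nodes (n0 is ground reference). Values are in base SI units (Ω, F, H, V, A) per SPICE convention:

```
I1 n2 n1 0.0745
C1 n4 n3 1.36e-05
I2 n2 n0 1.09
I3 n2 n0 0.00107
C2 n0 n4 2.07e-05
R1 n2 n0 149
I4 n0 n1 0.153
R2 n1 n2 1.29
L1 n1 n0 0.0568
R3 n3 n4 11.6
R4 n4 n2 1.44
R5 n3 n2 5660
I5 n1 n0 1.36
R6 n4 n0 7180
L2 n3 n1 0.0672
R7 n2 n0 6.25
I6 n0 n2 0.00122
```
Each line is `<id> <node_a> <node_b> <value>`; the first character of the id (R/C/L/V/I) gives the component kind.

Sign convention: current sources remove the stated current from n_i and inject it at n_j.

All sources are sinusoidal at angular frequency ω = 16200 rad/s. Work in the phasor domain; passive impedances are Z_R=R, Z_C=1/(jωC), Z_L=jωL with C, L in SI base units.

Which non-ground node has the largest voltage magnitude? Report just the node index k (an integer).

1

MNA unknowns: 4 node voltages V₁..V_4
I1: z[2]−=0.0745, z[1]+=0.0745
C1: Y=0.000+0.2203j on G[4,3]
I2: z[2]−=1.09, z[0]+=1.09
I3: z[2]−=0.00107, z[0]+=0.00107
C2: Y=0.000+0.3353j on G[0,4]
R1: Y=0.006711+0.000j on G[2,0]
I4: z[0]−=0.153, z[1]+=0.153
R2: Y=0.7752+0.000j on G[1,2]
L1: Y=0.000-0.001087j on G[1,0]
R3: Y=0.08621+0.000j on G[3,4]
R4: Y=0.6944+0.000j on G[4,2]
R5: Y=0.0001767+0.000j on G[3,2]
I5: z[1]−=1.36, z[0]+=1.36
R6: Y=0.0001393+0.000j on G[4,0]
L2: Y=0.000-0.0009186j on G[3,1]
R7: Y=0.1600+0.000j on G[2,0]
I6: z[0]−=0.00122, z[2]+=0.00122
solve → V1=-5.687+3.817j, V2=-4.222+3.829j, V3=-1.913+4.772j, V4=-1.924+4.762j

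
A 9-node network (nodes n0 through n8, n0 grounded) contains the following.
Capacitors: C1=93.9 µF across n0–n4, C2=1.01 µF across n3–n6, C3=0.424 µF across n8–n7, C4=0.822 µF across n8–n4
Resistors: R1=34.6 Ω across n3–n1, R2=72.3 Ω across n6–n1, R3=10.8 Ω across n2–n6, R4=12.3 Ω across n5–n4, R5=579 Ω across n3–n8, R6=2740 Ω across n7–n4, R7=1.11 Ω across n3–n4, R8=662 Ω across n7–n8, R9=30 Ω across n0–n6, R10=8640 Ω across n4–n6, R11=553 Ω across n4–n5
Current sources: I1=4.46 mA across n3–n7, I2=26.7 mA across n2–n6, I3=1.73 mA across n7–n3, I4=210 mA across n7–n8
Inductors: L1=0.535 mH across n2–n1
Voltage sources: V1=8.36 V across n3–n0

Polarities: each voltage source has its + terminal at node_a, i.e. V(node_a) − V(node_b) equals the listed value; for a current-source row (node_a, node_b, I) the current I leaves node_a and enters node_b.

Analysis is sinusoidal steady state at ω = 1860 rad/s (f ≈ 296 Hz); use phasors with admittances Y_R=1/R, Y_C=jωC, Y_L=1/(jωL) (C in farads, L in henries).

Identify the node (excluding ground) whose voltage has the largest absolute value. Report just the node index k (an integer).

7

Apply KCL at each of the 8 non-ground nodes and solve the resulting linear system.
Node n1: branches {R1, R2, L1} → V_1 = 4.346+0.1675j
Node n2: branches {R3, I2, L1} → V_2 = 4.341+0.06373j
Node n3: branches {R1, C2, I1, R5, R7, I3, V1} → V_3 = 8.360+0.000j
Node n4: branches {C1, R4, R6, R7, R10, R11, C4} → V_4 = 8.049-1.533j
Node n5: branches {R4, R11} → V_5 = 8.049-1.533j
Node n6: branches {C2, R2, R3, I2, R9, R10} → V_6 = 3.503+0.1227j
Node n7: branches {C3, I1, R6, R8, I3, I4} → V_7 = -77.59+28.08j
Node n8: branches {C3, R5, R8, I4, C4} → V_8 = 16.91-14.10j
Source currents: i(V1)=-0.3845-1.410j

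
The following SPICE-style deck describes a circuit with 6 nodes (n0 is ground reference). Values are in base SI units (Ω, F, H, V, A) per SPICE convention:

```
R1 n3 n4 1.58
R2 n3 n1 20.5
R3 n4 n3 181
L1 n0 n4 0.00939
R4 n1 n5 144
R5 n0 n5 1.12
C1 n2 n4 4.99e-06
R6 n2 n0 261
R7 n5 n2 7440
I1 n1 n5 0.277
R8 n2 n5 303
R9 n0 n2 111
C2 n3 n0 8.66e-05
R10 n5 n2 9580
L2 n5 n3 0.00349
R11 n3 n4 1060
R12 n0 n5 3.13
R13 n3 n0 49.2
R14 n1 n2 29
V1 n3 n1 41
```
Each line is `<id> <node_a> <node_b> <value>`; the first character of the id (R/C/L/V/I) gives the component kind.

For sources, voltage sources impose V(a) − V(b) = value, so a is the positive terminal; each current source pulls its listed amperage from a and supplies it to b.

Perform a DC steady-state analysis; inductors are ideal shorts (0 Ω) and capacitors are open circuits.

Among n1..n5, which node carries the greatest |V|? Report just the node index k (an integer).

Apply KCL at each of the 5 non-ground nodes and solve the resulting linear system.
Node n1: branches {R2, R4, I1, R14, V1} → V_1 = -40.81
Node n2: branches {C1, R6, R7, R8, R9, R10, R14} → V_2 = -27.65
Node n3: branches {R1, R2, R3, C2, L2, R11, R13, V1} → V_3 = 0.1897
Node n4: branches {R1, R3, L1, C1, R11} → V_4 = 0.000
Node n5: branches {R4, R5, R7, I1, R8, R10, L2, R12} → V_5 = 0.1897
Source currents: i(L1)=-0.1213, i(L2)=-0.3362, i(V1)=-2.461

1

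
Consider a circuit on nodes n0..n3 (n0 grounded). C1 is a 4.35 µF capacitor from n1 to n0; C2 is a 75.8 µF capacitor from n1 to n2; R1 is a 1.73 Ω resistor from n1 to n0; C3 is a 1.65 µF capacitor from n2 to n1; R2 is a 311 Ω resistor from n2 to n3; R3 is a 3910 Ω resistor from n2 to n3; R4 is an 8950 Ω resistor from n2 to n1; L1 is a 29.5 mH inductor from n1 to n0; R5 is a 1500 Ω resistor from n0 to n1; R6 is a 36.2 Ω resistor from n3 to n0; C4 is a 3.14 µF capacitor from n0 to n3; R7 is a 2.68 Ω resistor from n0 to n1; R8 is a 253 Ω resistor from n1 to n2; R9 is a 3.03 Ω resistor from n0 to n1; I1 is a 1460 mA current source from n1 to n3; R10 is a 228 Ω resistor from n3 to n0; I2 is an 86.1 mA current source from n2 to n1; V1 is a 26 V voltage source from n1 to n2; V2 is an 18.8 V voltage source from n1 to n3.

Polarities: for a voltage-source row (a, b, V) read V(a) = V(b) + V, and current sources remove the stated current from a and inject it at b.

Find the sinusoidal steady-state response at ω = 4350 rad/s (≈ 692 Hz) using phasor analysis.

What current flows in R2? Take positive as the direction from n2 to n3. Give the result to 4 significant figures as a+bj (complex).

-0.02315+0.000j A

Element admittances at ω=4350 rad/s:
  Y(C1) = 0.000+0.01892j S between n1,n0
  Y(C2) = 0.000+0.3297j S between n1,n2
  Y(R1) = 0.5780+0.000j S between n1,n0
  Y(C3) = 0.000+0.007178j S between n2,n1
  Y(R2) = 0.003215+0.000j S between n2,n3
  Y(R3) = 0.0002558+0.000j S between n2,n3
  Y(R4) = 0.0001117+0.000j S between n2,n1
  Y(L1) = 0.000-0.007793j S between n1,n0
  Y(R5) = 0.0006667+0.000j S between n0,n1
  Y(R6) = 0.02762+0.000j S between n3,n0
  Y(C4) = 0.000+0.01366j S between n0,n3
  Y(R7) = 0.3731+0.000j S between n0,n1
  Y(R8) = 0.003953+0.000j S between n1,n2
  Y(R9) = 0.3300+0.000j S between n0,n1
  I1: injects 1.46 A into n3 (from n1)
  Y(R10) = 0.004386+0.000j S between n3,n0
  I2: injects 0.0861 A into n1 (from n2)
  V1: constraint V(n1)−V(n2) = 26
  V2: constraint V(n1)−V(n3) = 18.8
Assemble and solve the 5×5 MNA system:
  V(n1)=0.4616+0.1867j  V(n2)=-25.54+0.1867j  V(n3)=-18.34+0.1867j
  i(V1)=-0.04456-8.760j  i(V2)=-2.025-0.2445j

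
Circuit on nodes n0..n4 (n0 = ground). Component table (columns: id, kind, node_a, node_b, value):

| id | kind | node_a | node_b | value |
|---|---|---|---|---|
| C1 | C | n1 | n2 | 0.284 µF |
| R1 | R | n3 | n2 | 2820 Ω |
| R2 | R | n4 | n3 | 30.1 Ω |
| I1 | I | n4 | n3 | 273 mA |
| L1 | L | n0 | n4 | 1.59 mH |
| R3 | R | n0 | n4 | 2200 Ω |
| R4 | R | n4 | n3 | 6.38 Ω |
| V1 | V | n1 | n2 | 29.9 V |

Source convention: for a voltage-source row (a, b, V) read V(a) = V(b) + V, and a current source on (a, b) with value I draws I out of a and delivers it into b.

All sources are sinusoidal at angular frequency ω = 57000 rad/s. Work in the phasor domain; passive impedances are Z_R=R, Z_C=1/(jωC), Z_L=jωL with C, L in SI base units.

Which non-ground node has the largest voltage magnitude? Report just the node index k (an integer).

Apply KCL at each of the 4 non-ground nodes and solve the resulting linear system.
Node n1: branches {C1, V1} → V_1 = 31.34+0.000j
Node n2: branches {C1, R1, V1} → V_2 = 1.437+0.000j
Node n3: branches {R1, R2, I1, R4} → V_3 = 1.437+0.000j
Node n4: branches {R2, I1, L1, R3, R4} → V_4 = 0.000+0.000j
Source currents: i(V1)=0.000-0.4840j

1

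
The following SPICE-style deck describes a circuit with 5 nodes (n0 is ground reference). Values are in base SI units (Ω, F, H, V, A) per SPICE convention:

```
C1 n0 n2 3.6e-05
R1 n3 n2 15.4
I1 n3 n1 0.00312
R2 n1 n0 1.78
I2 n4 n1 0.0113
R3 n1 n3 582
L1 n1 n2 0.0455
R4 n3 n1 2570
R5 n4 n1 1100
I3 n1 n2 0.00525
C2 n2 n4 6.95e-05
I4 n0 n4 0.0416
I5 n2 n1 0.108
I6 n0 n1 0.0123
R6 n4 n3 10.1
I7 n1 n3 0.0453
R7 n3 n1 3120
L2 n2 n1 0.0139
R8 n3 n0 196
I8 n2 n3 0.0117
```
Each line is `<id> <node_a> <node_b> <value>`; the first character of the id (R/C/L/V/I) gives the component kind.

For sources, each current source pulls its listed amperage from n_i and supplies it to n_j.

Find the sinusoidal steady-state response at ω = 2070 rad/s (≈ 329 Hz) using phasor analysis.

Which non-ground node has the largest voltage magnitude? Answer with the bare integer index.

2

Element admittances at ω=2070 rad/s:
  Y(C1) = 0.000+0.07452j S between n0,n2
  Y(R1) = 0.06494+0.000j S between n3,n2
  I1: injects 0.00312 A into n1 (from n3)
  Y(R2) = 0.5618+0.000j S between n1,n0
  I2: injects 0.0113 A into n1 (from n4)
  Y(R3) = 0.001718+0.000j S between n1,n3
  Y(L1) = 0.000-0.01062j S between n1,n2
  Y(R4) = 0.0003891+0.000j S between n3,n1
  Y(R5) = 0.0009091+0.000j S between n4,n1
  I3: injects 0.00525 A into n2 (from n1)
  Y(C2) = 0.000+0.1439j S between n2,n4
  I4: injects 0.0416 A into n4 (from n0)
  I5: injects 0.108 A into n1 (from n2)
  I6: injects 0.0123 A into n1 (from n0)
  Y(R6) = 0.09901+0.000j S between n4,n3
  I7: injects 0.0453 A into n3 (from n1)
  Y(R7) = 0.0003205+0.000j S between n3,n1
  Y(L2) = 0.000-0.03475j S between n2,n1
  Y(R8) = 0.005102+0.000j S between n3,n0
  I8: injects 0.0117 A into n3 (from n2)
Assemble and solve the 4×4 MNA system:
  V(n1)=0.2138+0.06026j  V(n2)=-0.4954+0.8813j  V(n3)=-0.1023+0.6006j  V(n4)=-0.4017+0.4607j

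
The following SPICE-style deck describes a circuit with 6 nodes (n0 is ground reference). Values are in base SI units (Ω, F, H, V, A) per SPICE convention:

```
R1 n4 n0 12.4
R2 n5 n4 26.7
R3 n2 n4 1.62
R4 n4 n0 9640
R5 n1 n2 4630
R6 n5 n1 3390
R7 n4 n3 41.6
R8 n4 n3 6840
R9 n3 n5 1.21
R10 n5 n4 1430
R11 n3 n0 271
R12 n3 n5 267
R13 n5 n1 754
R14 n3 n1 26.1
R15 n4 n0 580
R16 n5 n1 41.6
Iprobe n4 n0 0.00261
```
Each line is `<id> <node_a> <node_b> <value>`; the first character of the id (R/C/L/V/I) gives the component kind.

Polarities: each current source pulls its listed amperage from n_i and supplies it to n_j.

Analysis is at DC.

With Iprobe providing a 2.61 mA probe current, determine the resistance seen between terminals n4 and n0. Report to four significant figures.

R_eq = 11.63 Ω

Element admittances at DC:
  Y(R1) = 0.08065 S between n4,n0
  Y(R2) = 0.03745 S between n5,n4
  Y(R3) = 0.6173 S between n2,n4
  Y(R4) = 0.0001037 S between n4,n0
  Y(R5) = 0.0002160 S between n1,n2
  Y(R6) = 0.0002950 S between n5,n1
  Y(R7) = 0.02404 S between n4,n3
  Y(R8) = 0.0001462 S between n4,n3
  Y(R9) = 0.8264 S between n3,n5
  Y(R10) = 0.0006993 S between n5,n4
  Y(R11) = 0.003690 S between n3,n0
  Y(R12) = 0.003745 S between n3,n5
  Y(R13) = 0.001326 S between n5,n1
  Y(R14) = 0.03831 S between n3,n1
  Y(R15) = 0.001724 S between n4,n0
  Y(R16) = 0.02404 S between n5,n1
  Iprobe: injects 0.00261 A into n0 (from n4)
Assemble and solve the 5×5 MNA system:
  V(n1)=-0.02867  V(n2)=-0.03037  V(n3)=-0.02863  V(n4)=-0.03037  V(n5)=-0.02871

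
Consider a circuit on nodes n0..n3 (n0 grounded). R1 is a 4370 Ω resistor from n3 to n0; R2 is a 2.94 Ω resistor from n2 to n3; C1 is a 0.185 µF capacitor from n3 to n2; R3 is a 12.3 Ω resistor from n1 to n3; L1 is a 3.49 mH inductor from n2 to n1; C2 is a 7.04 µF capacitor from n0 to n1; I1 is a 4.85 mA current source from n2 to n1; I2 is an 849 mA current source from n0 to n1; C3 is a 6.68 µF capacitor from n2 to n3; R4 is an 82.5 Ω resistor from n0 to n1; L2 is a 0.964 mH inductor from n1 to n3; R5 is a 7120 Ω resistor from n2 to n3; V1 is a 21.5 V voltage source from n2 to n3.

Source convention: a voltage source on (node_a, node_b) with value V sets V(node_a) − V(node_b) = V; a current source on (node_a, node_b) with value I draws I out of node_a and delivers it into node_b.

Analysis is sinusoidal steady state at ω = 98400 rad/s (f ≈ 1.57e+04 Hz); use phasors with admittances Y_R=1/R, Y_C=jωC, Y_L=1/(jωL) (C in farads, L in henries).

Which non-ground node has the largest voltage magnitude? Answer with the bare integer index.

2

MNA unknowns: 3 node voltages V₁..V_3 plus 1 source current (V1)
R1: Y=0.0002288+0.000j on G[3,0]
R2: Y=0.3401+0.000j on G[2,3]
C1: Y=0.000+0.01820j on G[3,2]
R3: Y=0.08130+0.000j on G[1,3]
L1: Y=0.000-0.002912j on G[2,1]
C2: Y=0.000+0.6927j on G[0,1]
I1: z[2]−=0.00485, z[1]+=0.00485
I2: z[0]−=0.849, z[1]+=0.849
C3: Y=0.000+0.6573j on G[2,3]
R4: Y=0.01212+0.000j on G[0,1]
L2: Y=0.000-0.01054j on G[1,3]
R5: Y=0.0001404+0.000j on G[2,3]
V1: row V2−V3=21.5, i_V1 at 2,3
solve → V1=0.02160-1.225j, V2=21.34-0.4839j, V3=-0.1603-0.4839j
aux → i_V1=-7.323-14.46j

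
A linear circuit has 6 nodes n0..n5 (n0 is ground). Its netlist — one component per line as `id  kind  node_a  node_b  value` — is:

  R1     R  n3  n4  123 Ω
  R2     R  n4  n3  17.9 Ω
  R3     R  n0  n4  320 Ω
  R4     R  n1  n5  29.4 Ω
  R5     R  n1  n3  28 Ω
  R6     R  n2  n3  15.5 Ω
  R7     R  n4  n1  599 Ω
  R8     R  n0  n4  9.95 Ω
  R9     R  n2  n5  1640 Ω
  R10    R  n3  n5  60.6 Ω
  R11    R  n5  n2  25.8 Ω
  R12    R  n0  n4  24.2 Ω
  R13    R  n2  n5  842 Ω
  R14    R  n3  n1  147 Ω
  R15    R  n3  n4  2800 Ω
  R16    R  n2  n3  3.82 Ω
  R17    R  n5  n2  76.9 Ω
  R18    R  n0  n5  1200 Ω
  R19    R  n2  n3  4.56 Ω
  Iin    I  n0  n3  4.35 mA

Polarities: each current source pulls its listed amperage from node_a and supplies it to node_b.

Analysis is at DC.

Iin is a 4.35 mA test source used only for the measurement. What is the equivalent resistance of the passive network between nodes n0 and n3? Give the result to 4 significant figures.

R_eq = 21.67 Ω

MNA unknowns: 5 node voltages V₁..V_5
R1: Y=0.008130 on G[3,4]
R2: Y=0.05587 on G[4,3]
R3: Y=0.003125 on G[0,4]
R4: Y=0.03401 on G[1,5]
R5: Y=0.03571 on G[1,3]
R6: Y=0.06452 on G[2,3]
R7: Y=0.001669 on G[4,1]
R8: Y=0.1005 on G[0,4]
R9: Y=0.0006098 on G[2,5]
R10: Y=0.01650 on G[3,5]
R11: Y=0.03876 on G[5,2]
R12: Y=0.04132 on G[0,4]
R13: Y=0.001188 on G[2,5]
R14: Y=0.006803 on G[3,1]
R15: Y=0.0003571 on G[3,4]
R16: Y=0.2618 on G[2,3]
R17: Y=0.01300 on G[5,2]
R18: Y=0.0008333 on G[0,5]
R19: Y=0.2193 on G[2,3]
Iin: z[0]−=0.00435, z[3]+=0.00435
solve → V1=0.09222, V2=0.09411, V3=0.09424, V4=0.02948, V5=0.09277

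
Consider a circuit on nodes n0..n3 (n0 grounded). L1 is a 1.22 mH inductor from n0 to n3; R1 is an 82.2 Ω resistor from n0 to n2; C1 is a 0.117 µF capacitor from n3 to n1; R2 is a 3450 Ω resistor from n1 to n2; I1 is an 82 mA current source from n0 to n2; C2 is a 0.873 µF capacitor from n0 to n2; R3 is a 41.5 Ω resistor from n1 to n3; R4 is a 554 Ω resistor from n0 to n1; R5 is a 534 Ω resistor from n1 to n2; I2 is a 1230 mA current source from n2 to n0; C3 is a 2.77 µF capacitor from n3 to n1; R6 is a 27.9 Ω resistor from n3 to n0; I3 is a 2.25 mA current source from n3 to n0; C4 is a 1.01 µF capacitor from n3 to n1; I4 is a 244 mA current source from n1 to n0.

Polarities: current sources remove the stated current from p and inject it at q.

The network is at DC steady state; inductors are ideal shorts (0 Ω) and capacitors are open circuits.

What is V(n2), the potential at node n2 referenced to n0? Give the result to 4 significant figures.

-82.39 V

MNA unknowns: 3 node voltages V₁..V_3 plus 1 source current (L1)
L1: row V0−V3=0, i_L1 at 0,3
R1: Y=0.01217 on G[0,2]
C1: Y=0.000 on G[3,1]
R2: Y=0.0002899 on G[1,2]
I1: z[0]−=0.082, z[2]+=0.082
C2: Y=0.000 on G[0,2]
R3: Y=0.02410 on G[1,3]
R4: Y=0.001805 on G[0,1]
R5: Y=0.001873 on G[1,2]
I2: z[2]−=1.23, z[0]+=1.23
C3: Y=0.000 on G[3,1]
R6: Y=0.03584 on G[3,0]
I3: z[3]−=0.00225, z[0]+=0.00225
C4: Y=0.000 on G[3,1]
I4: z[1]−=0.244, z[0]+=0.244
solve → V1=-15.04, V2=-82.39, V3=0.000
aux → i_L1=0.3647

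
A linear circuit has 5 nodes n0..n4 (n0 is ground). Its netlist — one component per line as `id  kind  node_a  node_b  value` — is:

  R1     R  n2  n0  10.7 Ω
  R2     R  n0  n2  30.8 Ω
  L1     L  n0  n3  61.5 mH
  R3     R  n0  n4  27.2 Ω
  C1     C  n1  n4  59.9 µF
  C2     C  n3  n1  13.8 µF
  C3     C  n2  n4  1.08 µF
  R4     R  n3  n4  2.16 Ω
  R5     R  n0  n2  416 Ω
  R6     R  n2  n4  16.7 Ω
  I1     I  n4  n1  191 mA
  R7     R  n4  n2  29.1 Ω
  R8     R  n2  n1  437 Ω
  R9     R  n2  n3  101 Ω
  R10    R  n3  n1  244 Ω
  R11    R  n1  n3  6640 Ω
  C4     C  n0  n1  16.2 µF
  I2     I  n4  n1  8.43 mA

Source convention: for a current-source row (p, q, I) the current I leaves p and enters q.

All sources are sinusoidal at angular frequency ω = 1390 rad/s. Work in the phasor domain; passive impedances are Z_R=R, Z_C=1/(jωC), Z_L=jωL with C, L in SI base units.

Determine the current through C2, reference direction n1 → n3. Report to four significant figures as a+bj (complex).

0.03039+0.001773j A

MNA unknowns: 4 node voltages V₁..V_4
R1: Y=0.09346+0.000j on G[2,0]
R2: Y=0.03247+0.000j on G[0,2]
L1: Y=0.000-0.01170j on G[0,3]
R3: Y=0.03676+0.000j on G[0,4]
C1: Y=0.000+0.08326j on G[1,4]
C2: Y=0.000+0.01918j on G[3,1]
C3: Y=0.000+0.001501j on G[2,4]
R4: Y=0.4630+0.000j on G[3,4]
R5: Y=0.002404+0.000j on G[0,2]
R6: Y=0.05988+0.000j on G[2,4]
I1: z[4]−=0.191, z[1]+=0.191
R7: Y=0.03436+0.000j on G[4,2]
R8: Y=0.002288+0.000j on G[2,1]
R9: Y=0.009901+0.000j on G[2,3]
R10: Y=0.004098+0.000j on G[3,1]
R11: Y=0.0001506+0.000j on G[1,3]
C4: Y=0.000+0.02252j on G[0,1]
I2: z[4]−=0.00843, z[1]+=0.00843
solve → V1=-0.2179-1.566j, V2=-0.1678-0.0007908j, V3=-0.3103+0.01851j, V4=-0.3794+0.03748j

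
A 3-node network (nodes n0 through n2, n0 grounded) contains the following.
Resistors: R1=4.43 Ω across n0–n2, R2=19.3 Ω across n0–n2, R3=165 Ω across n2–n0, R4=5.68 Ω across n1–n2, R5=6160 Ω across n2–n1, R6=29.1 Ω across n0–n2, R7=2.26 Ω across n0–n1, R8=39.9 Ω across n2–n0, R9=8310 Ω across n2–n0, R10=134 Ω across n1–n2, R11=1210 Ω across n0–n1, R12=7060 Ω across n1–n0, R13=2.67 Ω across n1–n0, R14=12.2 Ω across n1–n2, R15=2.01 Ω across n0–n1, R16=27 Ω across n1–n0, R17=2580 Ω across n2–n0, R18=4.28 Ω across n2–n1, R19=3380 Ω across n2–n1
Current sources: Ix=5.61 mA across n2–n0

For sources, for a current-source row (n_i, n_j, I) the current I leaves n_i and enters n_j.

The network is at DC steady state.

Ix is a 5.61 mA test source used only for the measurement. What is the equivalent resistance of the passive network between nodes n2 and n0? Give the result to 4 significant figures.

MNA unknowns: 2 node voltages V₁..V_2
R1: Y=0.2257 on G[0,2]
R2: Y=0.05181 on G[0,2]
R3: Y=0.006061 on G[2,0]
R4: Y=0.1761 on G[1,2]
R5: Y=0.0001623 on G[2,1]
R6: Y=0.03436 on G[0,2]
R7: Y=0.4425 on G[0,1]
R8: Y=0.02506 on G[2,0]
R9: Y=0.0001203 on G[2,0]
R10: Y=0.007463 on G[1,2]
R11: Y=0.0008264 on G[0,1]
R12: Y=0.0001416 on G[1,0]
R13: Y=0.3745 on G[1,0]
R14: Y=0.08197 on G[1,2]
R15: Y=0.4975 on G[0,1]
R16: Y=0.03704 on G[1,0]
R17: Y=0.0003876 on G[2,0]
R18: Y=0.2336 on G[2,1]
R19: Y=0.0002959 on G[2,1]
Ix: z[2]−=0.00561, z[0]+=0.00561
solve → V1=-0.002136, V2=-0.007920

R_eq = 1.412 Ω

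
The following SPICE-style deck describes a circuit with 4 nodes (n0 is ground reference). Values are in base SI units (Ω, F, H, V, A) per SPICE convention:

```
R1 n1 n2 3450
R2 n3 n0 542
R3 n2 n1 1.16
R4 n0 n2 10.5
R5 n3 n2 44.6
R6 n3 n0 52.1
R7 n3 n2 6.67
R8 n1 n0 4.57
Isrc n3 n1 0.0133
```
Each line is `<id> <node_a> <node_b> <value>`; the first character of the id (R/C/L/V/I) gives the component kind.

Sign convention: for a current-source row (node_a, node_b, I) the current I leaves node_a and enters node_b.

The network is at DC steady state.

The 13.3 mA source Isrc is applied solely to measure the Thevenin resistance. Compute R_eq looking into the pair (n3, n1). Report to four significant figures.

R_eq = 6.126 Ω

Element admittances at DC:
  Y(R1) = 0.0002899 S between n1,n2
  Y(R2) = 0.001845 S between n3,n0
  Y(R3) = 0.8621 S between n2,n1
  Y(R4) = 0.09524 S between n0,n2
  Y(R5) = 0.02242 S between n3,n2
  Y(R6) = 0.01919 S between n3,n0
  Y(R7) = 0.1499 S between n3,n2
  Y(R8) = 0.2188 S between n1,n0
  Isrc: injects 0.0133 A into n1 (from n3)
Assemble and solve the 3×3 MNA system:
  V(n1)=0.008860  V(n2)=-0.004315  V(n3)=-0.07262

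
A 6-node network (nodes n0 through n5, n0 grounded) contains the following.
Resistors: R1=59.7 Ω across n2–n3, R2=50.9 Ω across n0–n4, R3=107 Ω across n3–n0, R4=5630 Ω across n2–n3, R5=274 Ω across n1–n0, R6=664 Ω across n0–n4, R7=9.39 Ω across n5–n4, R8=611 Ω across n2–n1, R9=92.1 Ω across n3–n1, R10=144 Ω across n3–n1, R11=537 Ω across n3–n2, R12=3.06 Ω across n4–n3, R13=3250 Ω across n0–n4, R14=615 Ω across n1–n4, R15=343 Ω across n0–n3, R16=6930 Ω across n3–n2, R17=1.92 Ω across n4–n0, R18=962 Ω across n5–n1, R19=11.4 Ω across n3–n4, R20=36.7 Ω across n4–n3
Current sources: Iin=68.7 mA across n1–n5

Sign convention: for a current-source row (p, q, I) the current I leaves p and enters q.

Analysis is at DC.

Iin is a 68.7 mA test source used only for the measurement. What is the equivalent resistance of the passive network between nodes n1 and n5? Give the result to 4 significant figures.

R_eq = 48.85 Ω

MNA unknowns: 5 node voltages V₁..V_5
R1: Y=0.01675 on G[2,3]
R2: Y=0.01965 on G[0,4]
R3: Y=0.009346 on G[3,0]
R4: Y=0.0001776 on G[2,3]
R5: Y=0.003650 on G[1,0]
R6: Y=0.001506 on G[0,4]
R7: Y=0.1065 on G[5,4]
R8: Y=0.001637 on G[2,1]
R9: Y=0.01086 on G[3,1]
R10: Y=0.006944 on G[3,1]
R11: Y=0.001862 on G[3,2]
R12: Y=0.3268 on G[4,3]
R13: Y=0.0003077 on G[0,4]
R14: Y=0.001626 on G[1,4]
R15: Y=0.002915 on G[0,3]
R16: Y=0.0001443 on G[3,2]
R17: Y=0.5208 on G[4,0]
R18: Y=0.001040 on G[5,1]
R19: Y=0.08772 on G[3,4]
R20: Y=0.02725 on G[4,3]
Iin: z[1]−=0.0687, z[5]+=0.0687
solve → V1=-2.724, V2=-0.3014, V3=-0.09205, V4=0.02041, V5=0.6327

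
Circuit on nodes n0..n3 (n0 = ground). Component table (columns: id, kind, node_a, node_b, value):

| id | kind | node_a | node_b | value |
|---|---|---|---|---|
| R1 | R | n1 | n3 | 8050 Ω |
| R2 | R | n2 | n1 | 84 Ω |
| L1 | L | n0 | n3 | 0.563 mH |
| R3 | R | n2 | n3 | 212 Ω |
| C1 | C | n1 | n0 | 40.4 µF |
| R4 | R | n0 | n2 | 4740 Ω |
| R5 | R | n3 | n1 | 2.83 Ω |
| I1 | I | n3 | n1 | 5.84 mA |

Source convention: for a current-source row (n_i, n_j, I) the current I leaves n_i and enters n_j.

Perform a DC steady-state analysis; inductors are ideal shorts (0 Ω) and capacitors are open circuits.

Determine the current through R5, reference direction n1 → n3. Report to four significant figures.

0.005781 A

Apply KCL at each of the 3 non-ground nodes and solve the resulting linear system.
Node n1: branches {R1, R2, C1, R5, I1} → V_1 = 0.01636
Node n2: branches {R2, R3, R4} → V_2 = 0.01157
Node n3: branches {R1, L1, R3, R5, I1} → V_3 = 0.000
Source currents: i(L1)=2.441e-06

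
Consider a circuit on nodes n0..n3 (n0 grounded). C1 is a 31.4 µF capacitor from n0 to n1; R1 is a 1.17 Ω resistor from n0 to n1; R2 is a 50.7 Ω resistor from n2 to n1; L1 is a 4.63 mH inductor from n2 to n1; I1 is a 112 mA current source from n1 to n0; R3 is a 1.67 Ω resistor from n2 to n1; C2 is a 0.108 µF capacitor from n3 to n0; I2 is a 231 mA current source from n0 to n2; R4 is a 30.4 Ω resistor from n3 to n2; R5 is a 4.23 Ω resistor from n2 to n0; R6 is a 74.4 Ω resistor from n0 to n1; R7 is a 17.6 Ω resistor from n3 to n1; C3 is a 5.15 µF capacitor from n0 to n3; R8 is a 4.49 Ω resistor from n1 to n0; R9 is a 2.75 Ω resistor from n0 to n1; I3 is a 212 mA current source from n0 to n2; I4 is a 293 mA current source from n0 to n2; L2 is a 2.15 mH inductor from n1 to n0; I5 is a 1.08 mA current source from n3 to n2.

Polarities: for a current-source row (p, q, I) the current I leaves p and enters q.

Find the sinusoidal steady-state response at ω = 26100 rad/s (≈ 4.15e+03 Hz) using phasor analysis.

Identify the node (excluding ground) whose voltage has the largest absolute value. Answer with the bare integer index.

2

Element admittances at ω=26100 rad/s:
  Y(C1) = 0.000+0.8195j S between n0,n1
  Y(R1) = 0.8547+0.000j S between n0,n1
  Y(R2) = 0.01972+0.000j S between n2,n1
  Y(L1) = 0.000-0.008275j S between n2,n1
  I1: injects 0.112 A into n0 (from n1)
  Y(R3) = 0.5988+0.000j S between n2,n1
  Y(C2) = 0.000+0.002819j S between n3,n0
  I2: injects 0.231 A into n2 (from n0)
  Y(R4) = 0.03289+0.000j S between n3,n2
  Y(R5) = 0.2364+0.000j S between n2,n0
  Y(R6) = 0.01344+0.000j S between n0,n1
  Y(R7) = 0.05682+0.000j S between n3,n1
  Y(C3) = 0.000+0.1344j S between n0,n3
  Y(R8) = 0.2227+0.000j S between n1,n0
  Y(R9) = 0.3636+0.000j S between n0,n1
  I3: injects 0.212 A into n2 (from n0)
  I4: injects 0.293 A into n2 (from n0)
  Y(L2) = 0.000-0.01782j S between n1,n0
  I5: injects 0.00108 A into n2 (from n3)
Assemble and solve the 3×3 MNA system:
  V(n1)=0.1922-0.1031j  V(n2)=0.9674-0.07354j  V(n3)=0.09679-0.2403j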